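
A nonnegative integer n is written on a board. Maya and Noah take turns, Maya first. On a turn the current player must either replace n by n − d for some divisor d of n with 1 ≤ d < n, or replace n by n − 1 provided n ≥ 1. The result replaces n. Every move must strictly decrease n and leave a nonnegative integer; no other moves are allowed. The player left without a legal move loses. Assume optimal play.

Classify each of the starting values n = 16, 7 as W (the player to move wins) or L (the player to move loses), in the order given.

Classify positions by backward induction: terminal positions (no move available) are L. From any other position, the mover wins iff some move reaches an L.
n=0: no move → L
n=1: can move to 0, which is L ⇒ W
n=2: the only move is to 1(W), a W ⇒ L
n=3: can move to 2, which is L ⇒ W
n=4: can move to 2, which is L ⇒ W
n=5: the only move is to 4(W), a W ⇒ L
n=6: can move to 5, which is L ⇒ W
n=7: the only move is to 6(W), a W ⇒ L
n=8: can move to 7, which is L ⇒ W
n=9: moves to 6(W), 8(W); every one is W ⇒ L
n=10: can move to 5, which is L ⇒ W
n=11: the only move is to 10(W), a W ⇒ L
n=12: can move to 9, which is L ⇒ W
n=13: the only move is to 12(W), a W ⇒ L
n=14: can move to 7, which is L ⇒ W
n=15: moves to 10(W), 12(W), 14(W); every one is W ⇒ L
n=16: can move to 15, which is L ⇒ W

16: W, 7: L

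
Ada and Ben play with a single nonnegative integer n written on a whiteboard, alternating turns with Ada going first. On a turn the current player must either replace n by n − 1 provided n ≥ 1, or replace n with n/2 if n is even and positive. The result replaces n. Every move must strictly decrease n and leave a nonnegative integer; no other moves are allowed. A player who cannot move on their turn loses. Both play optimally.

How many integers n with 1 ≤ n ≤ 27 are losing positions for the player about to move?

Label each position W (a win for the player to move) or L (a loss). A position with no legal move is L; any other position is W exactly when some move reaches an L, and L when every move reaches a W.
n=0: no move → L
n=1: W (go to 0, an L position)
n=2: L (sole option 1(W) is W)
n=3: W (go to 2, an L position)
n=4: W (go to 2, an L position)
n=5: L (sole option 4(W) is W)
n=6: W (go to 5, an L position)
n=7: L (sole option 6(W) is W)
n=8: W (go to 7, an L position)
n=9: L (sole option 8(W) is W)
n=10: W (go to 5, an L position)
n=11: L (sole option 10(W) is W)
n=12: W (go to 11, an L position)
n=13: L (sole option 12(W) is W)
n=14: W (go to 7, an L position)
n=15: L (sole option 14(W) is W)
n=16: W (go to 15, an L position)
n=17: L (sole option 16(W) is W)
n=18: W (go to 9, an L position)
n=19: L (sole option 18(W) is W)
n=20: W (go to 19, an L position)
n=21: L (sole option 20(W) is W)
n=22: W (go to 11, an L position)
n=23: L (sole option 22(W) is W)
n=24: W (go to 23, an L position)
n=25: L (sole option 24(W) is W)
n=26: W (go to 13, an L position)
n=27: L (sole option 26(W) is W)
L entries with 1 ≤ n ≤ 27 (n=0 is outside the asked range and is not counted): n = 2, 5, 7, 9, 11, 13, 15, 17, 19, 21, 23, 25, 27; that makes 13.

13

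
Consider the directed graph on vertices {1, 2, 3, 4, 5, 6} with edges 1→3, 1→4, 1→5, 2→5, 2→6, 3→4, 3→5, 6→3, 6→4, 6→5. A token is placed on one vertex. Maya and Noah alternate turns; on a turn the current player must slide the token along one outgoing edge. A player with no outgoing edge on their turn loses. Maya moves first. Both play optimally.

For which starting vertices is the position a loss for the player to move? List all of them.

4, 5

Compute win/loss labels from the base case upward. A position with no move is L. Any other position is W if it can reach an L in one move, else L.
Every edge goes from a vertex to one that appears earlier in the order 4, 5, 3, 1, 6, 2, so processing vertices in that order labels each vertex after all of its successors.
4: no outgoing edge → L
5: no outgoing edge → L
3: W (go to 5, an L position)
1: W (go to 5, an L position)
6: W (go to 5, an L position)
2: W (go to 5, an L position)
The losing starting vertices are exactly the entries labelled L in this table (2 of them).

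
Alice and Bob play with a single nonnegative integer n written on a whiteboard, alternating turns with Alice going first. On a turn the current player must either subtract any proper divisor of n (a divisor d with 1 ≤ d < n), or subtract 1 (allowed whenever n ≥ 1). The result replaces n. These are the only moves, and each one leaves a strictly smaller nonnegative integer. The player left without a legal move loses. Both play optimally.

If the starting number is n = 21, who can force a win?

Classify positions by backward induction: terminal positions (no move available) are L. From any other position, the mover wins iff some move reaches an L.
n=0: no move → L
n=1: can move to 0, which is L ⇒ W
n=2: the only move is to 1(W), a W ⇒ L
n=3: can move to 2, which is L ⇒ W
n=4: can move to 2, which is L ⇒ W
n=5: the only move is to 4(W), a W ⇒ L
n=6: can move to 5, which is L ⇒ W
n=7: the only move is to 6(W), a W ⇒ L
n=8: can move to 7, which is L ⇒ W
n=9: moves to 6(W), 8(W); every one is W ⇒ L
n=10: can move to 5, which is L ⇒ W
n=11: the only move is to 10(W), a W ⇒ L
n=12: can move to 9, which is L ⇒ W
n=13: the only move is to 12(W), a W ⇒ L
n=14: can move to 7, which is L ⇒ W
n=15: moves to 10(W), 12(W), 14(W); every one is W ⇒ L
n=16: can move to 15, which is L ⇒ W
n=17: the only move is to 16(W), a W ⇒ L
n=18: can move to 9, which is L ⇒ W
n=19: the only move is to 18(W), a W ⇒ L
n=20: can move to 15, which is L ⇒ W
n=21: moves to 14(W), 18(W), 20(W); every one is W ⇒ L
Every move from 21 reaches a W position, so the mover loses.

Bob wins.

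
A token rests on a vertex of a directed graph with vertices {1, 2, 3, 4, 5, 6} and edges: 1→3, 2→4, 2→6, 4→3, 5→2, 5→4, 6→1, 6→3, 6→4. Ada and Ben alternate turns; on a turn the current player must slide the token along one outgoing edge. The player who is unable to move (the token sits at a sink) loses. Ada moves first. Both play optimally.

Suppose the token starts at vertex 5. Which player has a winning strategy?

Use the standard recursion: the mover loses at a terminal position; elsewhere, the mover wins exactly when some move hands the opponent an L position.
Every edge goes from a vertex to one that appears earlier in the order 3, 1, 4, 6, 2, 5, so processing vertices in that order labels each vertex after all of its successors.
3: no outgoing edge → L
1: W (go to 3, an L position)
4: W (go to 3, an L position)
6: W (go to 3, an L position)
2: L (options 6(W), 4(W) are all W)
5: W (go to 2, an L position)
From 5 Ada can move to 2, reaching an L position.

Ada wins.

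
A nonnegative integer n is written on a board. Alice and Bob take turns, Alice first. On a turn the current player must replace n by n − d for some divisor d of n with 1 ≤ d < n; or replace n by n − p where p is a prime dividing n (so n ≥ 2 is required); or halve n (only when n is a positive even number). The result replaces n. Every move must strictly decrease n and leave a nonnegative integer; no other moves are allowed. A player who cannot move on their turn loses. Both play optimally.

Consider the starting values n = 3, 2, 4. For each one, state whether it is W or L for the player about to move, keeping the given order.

3: W, 2: W, 4: L

Build the W/L table. Terminal = L. A non-terminal position is W if it has a move to some L; otherwise it is L.
n=0: no move → L
n=1: no move → L
n=2: W (go to 0, an L position)
n=3: W (go to 0, an L position)
n=4: L (options 2(W), 3(W) are all W)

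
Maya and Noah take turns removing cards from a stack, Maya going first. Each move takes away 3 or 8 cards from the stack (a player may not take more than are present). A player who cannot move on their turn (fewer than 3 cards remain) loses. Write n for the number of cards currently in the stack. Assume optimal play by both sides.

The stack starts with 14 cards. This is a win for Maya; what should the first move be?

Label each position W (a win for the player to move) or L (a loss). A position with no legal move is L; any other position is W exactly when some move reaches an L, and L when every move reaches a W.
n=0: no move → L
n=1: no move → L
n=2: no move → L
n=3: →0(L), so W
n=4: →1(L), so W
n=5: →2(L), so W
n=6: →3(W) only, which is W, so L
n=7: →4(W) only, which is W, so L
n=8: →0(L), so W
n=9: →6(L), so W
n=10: →7(L), so W
n=11: →8(W), 3(W) — all W, so L
n=12: →9(W), 4(W) — all W, so L
n=13: →10(W), 5(W) — all W, so L
n=14: →11(L), so W
From 14, the L positions reachable in one move are: 11, 6. Any move reaching one of these is winning.

Remove 3, leaving 11.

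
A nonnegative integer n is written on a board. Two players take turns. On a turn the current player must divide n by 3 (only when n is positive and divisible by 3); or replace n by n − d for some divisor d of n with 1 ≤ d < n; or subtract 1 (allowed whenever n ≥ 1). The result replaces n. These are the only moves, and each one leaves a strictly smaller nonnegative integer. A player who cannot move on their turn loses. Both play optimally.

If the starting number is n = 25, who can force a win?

Compute win/loss labels from the base case upward. A position with no move is L. Any other position is W if it can reach an L in one move, else L.
n=0: no move → L
n=1: →0(L), so W
n=2: →1(W) only, which is W, so L
n=3: →2(L), so W
n=4: →2(L), so W
n=5: →4(W) only, which is W, so L
n=6: →2(L), so W
n=7: →6(W) only, which is W, so L
n=8: →7(L), so W
n=9: →3(W), 6(W), 8(W) — all W, so L
n=10: →5(L), so W
n=11: →10(W) only, which is W, so L
n=12: →9(L), so W
n=13: →12(W) only, which is W, so L
n=14: →7(L), so W
n=15: →5(L), so W
n=16: →8(W), 12(W), 14(W), 15(W) — all W, so L
n=17: →16(L), so W
n=18: →9(L), so W
n=19: →18(W) only, which is W, so L
n=20: →16(L), so W
n=21: →7(L), so W
n=22: →11(L), so W
n=23: →22(W) only, which is W, so L
n=24: →16(L), so W
n=25: →20(W), 24(W) — all W, so L
Every move from 25 reaches a W position, so the mover loses.

The second player wins.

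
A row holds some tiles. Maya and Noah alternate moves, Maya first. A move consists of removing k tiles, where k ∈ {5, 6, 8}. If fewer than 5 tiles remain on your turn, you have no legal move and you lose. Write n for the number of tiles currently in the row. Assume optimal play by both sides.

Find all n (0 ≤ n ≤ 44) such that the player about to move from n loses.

Classify positions by backward induction: terminal positions (no move available) are L. From any other position, the mover wins iff some move reaches an L.
n=0: no move → L
n=1: no move → L
n=2: no move → L
n=3: no move → L
n=4: no move → L
n=5: →0(L), so W
n=6: →1(L), so W
n=7: →2(L), so W
n=8: →3(L), so W
n=9: →4(L), so W
n=10: →4(L), so W
n=11: →3(L), so W
n=12: →4(L), so W
n=13: →8(W), 7(W), 5(W) — all W, so L
n=14: →9(W), 8(W), 6(W) — all W, so L
n=15: →10(W), 9(W), 7(W) — all W, so L
n=16: →11(W), 10(W), 8(W) — all W, so L
n=17: →12(W), 11(W), 9(W) — all W, so L
n=18: →13(L), so W
n=19: →14(L), so W
n=20: →15(L), so W
n=21: →16(L), so W
n=22: →17(L), so W
n=23: →17(L), so W
n=24: →16(L), so W
n=25: →17(L), so W
n=26: →21(W), 20(W), 18(W) — all W, so L
n=27: →22(W), 21(W), 19(W) — all W, so L
n=28: →23(W), 22(W), 20(W) — all W, so L
n=29: →24(W), 23(W), 21(W) — all W, so L
n=30: →25(W), 24(W), 22(W) — all W, so L
n=31: →26(L), so W
n=32: →27(L), so W
n=33: →28(L), so W
n=34: →29(L), so W
n=35: →30(L), so W
n=36: →30(L), so W
n=37: →29(L), so W
n=38: →30(L), so W
n=39: →34(W), 33(W), 31(W) — all W, so L
n=40: →35(W), 34(W), 32(W) — all W, so L
n=41: →36(W), 35(W), 33(W) — all W, so L
n=42: →37(W), 36(W), 34(W) — all W, so L
n=43: →38(W), 37(W), 35(W) — all W, so L
n=44: →39(L), so W
Reading off the rows marked L gives the requested list; there are 20 such values of n.

0, 1, 2, 3, 4, 13, 14, 15, 16, 17, 26, 27, 28, 29, 30, 39, 40, 41, 42, 43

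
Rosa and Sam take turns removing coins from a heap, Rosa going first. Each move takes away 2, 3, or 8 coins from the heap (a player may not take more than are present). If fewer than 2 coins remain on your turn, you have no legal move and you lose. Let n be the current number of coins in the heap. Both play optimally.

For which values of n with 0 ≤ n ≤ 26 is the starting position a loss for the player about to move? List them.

0, 1, 5, 6, 10, 11, 15, 16, 20, 21, 25, 26

Classify positions by backward induction: terminal positions (no move available) are L. From any other position, the mover wins iff some move reaches an L.
n=0: no move → L
n=1: no move → L
n=2: reaches L-position 0 → W
n=3: reaches L-position 1 → W
n=4: reaches L-position 1 → W
n=5: only reaches 3(W), 2(W), all W → L
n=6: only reaches 4(W), 3(W), all W → L
n=7: reaches L-position 5 → W
n=8: reaches L-position 6 → W
n=9: reaches L-position 6 → W
n=10: only reaches 8(W), 7(W), 2(W), all W → L
n=11: only reaches 9(W), 8(W), 3(W), all W → L
n=12: reaches L-position 10 → W
n=13: reaches L-position 11 → W
n=14: reaches L-position 11 → W
n=15: only reaches 13(W), 12(W), 7(W), all W → L
n=16: only reaches 14(W), 13(W), 8(W), all W → L
n=17: reaches L-position 15 → W
n=18: reaches L-position 16 → W
n=19: reaches L-position 16 → W
n=20: only reaches 18(W), 17(W), 12(W), all W → L
n=21: only reaches 19(W), 18(W), 13(W), all W → L
n=22: reaches L-position 20 → W
n=23: reaches L-position 21 → W
n=24: reaches L-position 21 → W
n=25: only reaches 23(W), 22(W), 17(W), all W → L
n=26: only reaches 24(W), 23(W), 18(W), all W → L
Reading off the rows marked L gives the requested list; there are 12 such values of n.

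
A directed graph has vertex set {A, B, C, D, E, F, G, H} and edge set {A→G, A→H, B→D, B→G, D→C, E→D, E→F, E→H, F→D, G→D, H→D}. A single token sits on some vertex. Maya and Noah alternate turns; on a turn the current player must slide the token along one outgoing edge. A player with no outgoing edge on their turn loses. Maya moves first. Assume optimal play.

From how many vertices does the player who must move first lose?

Positions with no move are L. A position that does have a move is losing for the player to move precisely when every available move leads to a winning position for the opponent. Fill in the labels:
Every edge goes from a vertex to one that appears earlier in the order C, D, H, F, E, G, A, B, so processing vertices in that order labels each vertex after all of its successors.
C: no outgoing edge → L
D: →C(L), so W
H: →D(W) only, which is W, so L
F: →D(W) only, which is W, so L
E: →F(L), so W
G: →D(W) only, which is W, so L
A: →G(L), so W
B: →G(L), so W
The L vertices are C, F, G, H; that is 4 in all.

4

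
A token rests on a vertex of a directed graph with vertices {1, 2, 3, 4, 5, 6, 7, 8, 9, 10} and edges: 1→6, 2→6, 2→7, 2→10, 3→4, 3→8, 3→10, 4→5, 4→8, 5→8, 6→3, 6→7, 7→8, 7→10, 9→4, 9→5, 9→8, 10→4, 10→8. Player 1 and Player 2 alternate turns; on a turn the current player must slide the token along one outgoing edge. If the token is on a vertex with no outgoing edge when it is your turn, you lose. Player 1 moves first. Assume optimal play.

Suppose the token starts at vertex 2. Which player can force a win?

Positions with no move are L. A position that does have a move is losing for the player to move precisely when every available move leads to a winning position for the opponent. Fill in the labels:
Every edge goes from a vertex to one that appears earlier in the order 8, 5, 4, 10, 3, 7, 6, 2, 1, 9, so processing vertices in that order labels each vertex after all of its successors.
8: no outgoing edge → L
5: W (go to 8, an L position)
4: W (go to 8, an L position)
10: W (go to 8, an L position)
3: W (go to 8, an L position)
7: W (go to 8, an L position)
6: L (options 7(W), 3(W) are all W)
2: W (go to 6, an L position)
1: W (go to 6, an L position)
9: W (go to 8, an L position)
From 2 Player 1 can move to 6, reaching an L position.

Player 1 wins.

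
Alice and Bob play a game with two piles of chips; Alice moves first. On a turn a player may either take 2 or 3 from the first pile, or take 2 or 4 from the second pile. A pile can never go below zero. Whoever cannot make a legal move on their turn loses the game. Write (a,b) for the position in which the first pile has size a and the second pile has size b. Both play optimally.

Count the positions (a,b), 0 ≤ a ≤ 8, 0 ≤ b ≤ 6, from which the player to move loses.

Positions with no move are L. A position that does have a move is losing for the player to move precisely when every available move leads to a winning position for the opponent. Fill in the labels:
Every move lowers a or b (never raises either), so fill the grid row by row in increasing a, and left to right within a row: each cell's successors are then already labelled.
      b=0  b=1  b=2  b=3  b=4  b=5  b=6
a=0:    L    L    W    W    W    W    L
a=1:    L    L    W    W    W    W    L
a=2:    W    W    L    L    W    W    W
a=3:    W    W    L    L    W    W    W
a=4:    W    W    W    W    L    L    W
a=5:    L    L    W    W    W    W    L
a=6:    L    L    W    W    W    W    L
a=7:    W    W    L    L    W    W    W
a=8:    W    W    L    L    W    W    W
Cells with no legal move (terminal, hence L): (0,0), (0,1), (1,0), (1,1).
The remaining L cells, each justified by listing all of its moves:
(0,6): L (options (0,4)(W), (0,2)(W) are all W)
(1,6): L (options (1,4)(W), (1,2)(W) are all W)
(2,2): L (options (0,2)(W), (2,0)(W) are all W)
(2,3): L (options (0,3)(W), (2,1)(W) are all W)
(3,2): L (options (1,2)(W), (0,2)(W), (3,0)(W) are all W)
(3,3): L (options (1,3)(W), (0,3)(W), (3,1)(W) are all W)
(4,4): L (options (2,4)(W), (1,4)(W), (4,2)(W), (4,0)(W) are all W)
(4,5): L (options (2,5)(W), (1,5)(W), (4,3)(W), (4,1)(W) are all W)
(5,0): L (options (3,0)(W), (2,0)(W) are all W)
(5,1): L (options (3,1)(W), (2,1)(W) are all W)
(5,6): L (options (3,6)(W), (2,6)(W), (5,4)(W), (5,2)(W) are all W)
(6,0): L (options (4,0)(W), (3,0)(W) are all W)
(6,1): L (options (4,1)(W), (3,1)(W) are all W)
(6,6): L (options (4,6)(W), (3,6)(W), (6,4)(W), (6,2)(W) are all W)
(7,2): L (options (5,2)(W), (4,2)(W), (7,0)(W) are all W)
(7,3): L (options (5,3)(W), (4,3)(W), (7,1)(W) are all W)
(8,2): L (options (6,2)(W), (5,2)(W), (8,0)(W) are all W)
(8,3): L (options (6,3)(W), (5,3)(W), (8,1)(W) are all W)
Every other cell has at least one move into one of the L cells above, so it is W.
L cells per row: a=0: 3, a=1: 3, a=2: 2, a=3: 2, a=4: 2, a=5: 3, a=6: 3, a=7: 2, a=8: 2; total 22.

22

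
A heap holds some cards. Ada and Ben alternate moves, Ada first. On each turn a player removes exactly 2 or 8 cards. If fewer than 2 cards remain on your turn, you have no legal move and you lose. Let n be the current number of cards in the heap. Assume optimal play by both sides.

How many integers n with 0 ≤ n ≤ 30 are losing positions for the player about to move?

13

Compute win/loss labels from the base case upward. A position with no move is L. Any other position is W if it can reach an L in one move, else L.
n=0: no move → L
n=1: no move → L
n=2: →0(L), so W
n=3: →1(L), so W
n=4: →2(W) only, which is W, so L
n=5: →3(W) only, which is W, so L
n=6: →4(L), so W
n=7: →5(L), so W
n=8: →0(L), so W
n=9: →1(L), so W
n=10: →8(W), 2(W) — all W, so L
n=11: →9(W), 3(W) — all W, so L
n=12: →10(L), so W
n=13: →11(L), so W
n=14: →12(W), 6(W) — all W, so L
n=15: →13(W), 7(W) — all W, so L
n=16: →14(L), so W
n=17: →15(L), so W
n=18: →10(L), so W
n=19: →11(L), so W
n=20: →18(W), 12(W) — all W, so L
n=21: →19(W), 13(W) — all W, so L
n=22: →20(L), so W
n=23: →21(L), so W
n=24: →22(W), 16(W) — all W, so L
n=25: →23(W), 17(W) — all W, so L
n=26: →24(L), so W
n=27: →25(L), so W
n=28: →20(L), so W
n=29: →21(L), so W
n=30: →28(W), 22(W) — all W, so L
L entries with 0 ≤ n ≤ 30: n = 0, 1, 4, 5, 10, 11, 14, 15, 20, 21, 24, 25, 30; that makes 13.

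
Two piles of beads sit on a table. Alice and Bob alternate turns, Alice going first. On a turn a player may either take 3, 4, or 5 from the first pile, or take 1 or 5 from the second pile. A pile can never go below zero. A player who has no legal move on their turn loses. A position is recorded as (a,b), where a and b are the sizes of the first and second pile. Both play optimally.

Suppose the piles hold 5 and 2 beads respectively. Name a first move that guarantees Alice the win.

Use the standard recursion: the mover loses at a terminal position; elsewhere, the mover wins exactly when some move hands the opponent an L position.
No move ever increases a pile, so every position that can arise here has a ≤ 5 and b ≤ 2; it is enough to label the cells with 0 ≤ a ≤ 5 and 0 ≤ b ≤ 2.
Every move lowers a or b (never raises either), so fill the grid row by row in increasing a, and left to right within a row: each cell's successors are then already labelled.
      b=0  b=1  b=2
a=0:    L    W    L
a=1:    L    W    L
a=2:    L    W    L
a=3:    W    L    W
a=4:    W    L    W
a=5:    W    L    W
Cells with no legal move (terminal, hence L): (0,0), (1,0), (2,0).
The remaining L cells, each justified by listing all of its moves:
(0,2): only reaches (0,1)(W), which is W → L
(1,2): only reaches (1,1)(W), which is W → L
(2,2): only reaches (2,1)(W), which is W → L
(3,1): only reaches (0,1)(W), (3,0)(W), all W → L
(4,1): only reaches (1,1)(W), (0,1)(W), (4,0)(W), all W → L
(5,1): only reaches (2,1)(W), (1,1)(W), (0,1)(W), (5,0)(W), all W → L
Every other cell has at least one move into one of the L cells above, so it is W.
From (5,2), the L positions reachable in one move are: (2,2), (1,2), (0,2), (5,1). Any move reaching one of these is winning.

Move to (2,2).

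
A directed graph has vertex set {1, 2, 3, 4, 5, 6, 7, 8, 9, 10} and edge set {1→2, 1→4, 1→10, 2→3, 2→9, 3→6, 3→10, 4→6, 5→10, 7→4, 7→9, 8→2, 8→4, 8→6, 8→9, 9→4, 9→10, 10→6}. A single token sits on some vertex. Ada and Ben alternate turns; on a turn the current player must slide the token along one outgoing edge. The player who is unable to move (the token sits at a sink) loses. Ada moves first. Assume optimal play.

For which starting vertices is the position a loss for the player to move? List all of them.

1, 5, 6, 9

Label each position W (a win for the player to move) or L (a loss). A position with no legal move is L; any other position is W exactly when some move reaches an L, and L when every move reaches a W.
Every edge goes from a vertex to one that appears earlier in the order 6, 10, 4, 3, 5, 9, 2, 8, 1, 7, so processing vertices in that order labels each vertex after all of its successors.
6: no outgoing edge → L
10: reaches L-position 6 → W
4: reaches L-position 6 → W
3: reaches L-position 6 → W
5: only reaches 10(W), which is W → L
9: only reaches 4(W), 10(W), all W → L
2: reaches L-position 9 → W
8: reaches L-position 9 → W
1: only reaches 2(W), 4(W), 10(W), all W → L
7: reaches L-position 9 → W
The losing starting vertices are exactly the entries labelled L in this table (4 of them).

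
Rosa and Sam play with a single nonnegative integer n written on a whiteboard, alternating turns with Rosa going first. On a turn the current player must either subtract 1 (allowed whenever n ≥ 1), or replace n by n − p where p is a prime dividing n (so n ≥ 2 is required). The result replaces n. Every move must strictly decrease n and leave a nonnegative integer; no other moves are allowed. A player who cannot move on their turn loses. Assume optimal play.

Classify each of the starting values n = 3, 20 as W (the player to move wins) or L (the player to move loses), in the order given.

Compute win/loss labels from the base case upward. A position with no move is L. Any other position is W if it can reach an L in one move, else L.
n=0: no move → L
n=1: W (go to 0, an L position)
n=2: W (go to 0, an L position)
n=3: W (go to 0, an L position)
n=4: L (options 2(W), 3(W) are all W)
n=5: W (go to 0, an L position)
n=6: W (go to 4, an L position)
n=7: W (go to 0, an L position)
n=8: L (options 6(W), 7(W) are all W)
n=9: W (go to 8, an L position)
n=10: W (go to 8, an L position)
n=11: W (go to 0, an L position)
n=12: L (options 9(W), 10(W), 11(W) are all W)
n=13: W (go to 0, an L position)
n=14: W (go to 12, an L position)
n=15: W (go to 12, an L position)
n=16: L (options 14(W), 15(W) are all W)
n=17: W (go to 0, an L position)
n=18: W (go to 16, an L position)
n=19: W (go to 0, an L position)
n=20: L (options 15(W), 18(W), 19(W) are all W)

3: W, 20: L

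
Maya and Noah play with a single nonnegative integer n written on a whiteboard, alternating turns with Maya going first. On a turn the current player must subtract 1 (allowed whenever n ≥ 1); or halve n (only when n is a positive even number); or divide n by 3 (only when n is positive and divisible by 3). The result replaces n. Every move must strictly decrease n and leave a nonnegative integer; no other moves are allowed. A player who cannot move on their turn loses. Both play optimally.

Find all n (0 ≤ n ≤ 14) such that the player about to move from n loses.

0, 2, 5, 7, 9, 11, 13

Classify positions by backward induction: terminal positions (no move available) are L. From any other position, the mover wins iff some move reaches an L.
n=0: no move → L
n=1: can move to 0, which is L ⇒ W
n=2: the only move is to 1(W), a W ⇒ L
n=3: can move to 2, which is L ⇒ W
n=4: can move to 2, which is L ⇒ W
n=5: the only move is to 4(W), a W ⇒ L
n=6: can move to 2, which is L ⇒ W
n=7: the only move is to 6(W), a W ⇒ L
n=8: can move to 7, which is L ⇒ W
n=9: moves to 3(W), 8(W); every one is W ⇒ L
n=10: can move to 5, which is L ⇒ W
n=11: the only move is to 10(W), a W ⇒ L
n=12: can move to 11, which is L ⇒ W
n=13: the only move is to 12(W), a W ⇒ L
n=14: can move to 7, which is L ⇒ W
Reading off the rows marked L gives the requested list; there are 7 such values of n.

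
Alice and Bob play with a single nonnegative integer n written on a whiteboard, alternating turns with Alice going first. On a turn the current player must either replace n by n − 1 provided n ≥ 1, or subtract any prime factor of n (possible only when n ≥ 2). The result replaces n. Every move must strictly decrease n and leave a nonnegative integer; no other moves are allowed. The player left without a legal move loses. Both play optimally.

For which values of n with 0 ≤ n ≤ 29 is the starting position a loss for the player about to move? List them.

Label each position W (a win for the player to move) or L (a loss). A position with no legal move is L; any other position is W exactly when some move reaches an L, and L when every move reaches a W.
n=0: no move → L
n=1: →0(L), so W
n=2: →0(L), so W
n=3: →0(L), so W
n=4: →2(W), 3(W) — all W, so L
n=5: →0(L), so W
n=6: →4(L), so W
n=7: →0(L), so W
n=8: →6(W), 7(W) — all W, so L
n=9: →8(L), so W
n=10: →8(L), so W
n=11: →0(L), so W
n=12: →9(W), 10(W), 11(W) — all W, so L
n=13: →0(L), so W
n=14: →12(L), so W
n=15: →12(L), so W
n=16: →14(W), 15(W) — all W, so L
n=17: →0(L), so W
n=18: →16(L), so W
n=19: →0(L), so W
n=20: →15(W), 18(W), 19(W) — all W, so L
n=21: →20(L), so W
n=22: →20(L), so W
n=23: →0(L), so W
n=24: →21(W), 22(W), 23(W) — all W, so L
n=25: →20(L), so W
n=26: →24(L), so W
n=27: →24(L), so W
n=28: →21(W), 26(W), 27(W) — all W, so L
n=29: →0(L), so W
The losing starting values of n are exactly the entries labelled L in this table (8 of them).

0, 4, 8, 12, 16, 20, 24, 28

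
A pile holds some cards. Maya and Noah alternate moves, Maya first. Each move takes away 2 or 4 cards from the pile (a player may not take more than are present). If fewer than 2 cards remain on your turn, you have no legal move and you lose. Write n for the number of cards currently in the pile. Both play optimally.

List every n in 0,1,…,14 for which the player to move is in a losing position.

0, 1, 6, 7, 12, 13

Build the W/L table. Terminal = L. A non-terminal position is W if it has a move to some L; otherwise it is L.
n=0: no move → L
n=1: no move → L
n=2: W (go to 0, an L position)
n=3: W (go to 1, an L position)
n=4: W (go to 0, an L position)
n=5: W (go to 1, an L position)
n=6: L (options 4(W), 2(W) are all W)
n=7: L (options 5(W), 3(W) are all W)
n=8: W (go to 6, an L position)
n=9: W (go to 7, an L position)
n=10: W (go to 6, an L position)
n=11: W (go to 7, an L position)
n=12: L (options 10(W), 8(W) are all W)
n=13: L (options 11(W), 9(W) are all W)
n=14: W (go to 12, an L position)
The losing starting values of n are exactly the entries labelled L in this table (6 of them).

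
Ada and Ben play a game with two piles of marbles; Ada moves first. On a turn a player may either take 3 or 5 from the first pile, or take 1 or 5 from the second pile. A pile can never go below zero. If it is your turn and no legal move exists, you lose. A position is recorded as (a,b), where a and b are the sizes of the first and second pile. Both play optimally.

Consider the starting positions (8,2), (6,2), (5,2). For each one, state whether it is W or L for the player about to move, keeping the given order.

Build the W/L table. Terminal = L. A non-terminal position is W if it has a move to some L; otherwise it is L.
No move ever increases a pile, so every position that can arise here has a ≤ 8 and b ≤ 2; it is enough to label the cells with 0 ≤ a ≤ 8 and 0 ≤ b ≤ 2.
Every move lowers a or b (never raises either), so fill the grid row by row in increasing a, and left to right within a row: each cell's successors are then already labelled.
      b=0  b=1  b=2
a=0:    L    W    L
a=1:    L    W    L
a=2:    L    W    L
a=3:    W    L    W
a=4:    W    L    W
a=5:    W    L    W
a=6:    W    W    W
a=7:    W    W    W
a=8:    L    W    L
Cells with no legal move (terminal, hence L): (0,0), (1,0), (2,0).
The remaining L cells, each justified by listing all of its moves:
(0,2): L (sole option (0,1)(W) is W)
(1,2): L (sole option (1,1)(W) is W)
(2,2): L (sole option (2,1)(W) is W)
(3,1): L (options (0,1)(W), (3,0)(W) are all W)
(4,1): L (options (1,1)(W), (4,0)(W) are all W)
(5,1): L (options (2,1)(W), (0,1)(W), (5,0)(W) are all W)
(8,0): L (options (5,0)(W), (3,0)(W) are all W)
(8,2): L (options (5,2)(W), (3,2)(W), (8,1)(W) are all W)
Every other cell has at least one move into one of the L cells above, so it is W.
(8,2): one of the L cells justified above, so L
(6,2): the move to (1,2) reaches an L cell, so W
(5,2): the move to (2,2) reaches an L cell, so W

(8,2): L, (6,2): W, (5,2): W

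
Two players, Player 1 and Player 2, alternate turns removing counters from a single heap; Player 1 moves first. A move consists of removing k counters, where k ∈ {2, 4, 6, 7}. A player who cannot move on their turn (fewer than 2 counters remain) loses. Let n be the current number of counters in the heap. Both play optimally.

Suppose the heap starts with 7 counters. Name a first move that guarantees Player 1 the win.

Remove 6, leaving 1.

Work bottom-up. With no move the player to move loses. Otherwise the position is W if at least one move leads to an L position for the opponent, and L if every move leads to a W.
n=0: no move → L
n=1: no move → L
n=2: reaches L-position 0 → W
n=3: reaches L-position 1 → W
n=4: reaches L-position 0 → W
n=5: reaches L-position 1 → W
n=6: reaches L-position 0 → W
n=7: reaches L-position 1 → W
From 7, the L positions reachable in one move are: 1, 0. Any move reaching one of these is winning.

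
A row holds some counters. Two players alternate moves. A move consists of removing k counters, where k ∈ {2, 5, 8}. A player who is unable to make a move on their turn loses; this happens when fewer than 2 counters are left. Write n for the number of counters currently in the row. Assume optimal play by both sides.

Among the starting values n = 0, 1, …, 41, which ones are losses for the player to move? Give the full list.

Label each position W (a win for the player to move) or L (a loss). A position with no legal move is L; any other position is W exactly when some move reaches an L, and L when every move reaches a W.
n=0: no move → L
n=1: no move → L
n=2: can move to 0, which is L ⇒ W
n=3: can move to 1, which is L ⇒ W
n=4: the only move is to 2(W), a W ⇒ L
n=5: can move to 0, which is L ⇒ W
n=6: can move to 4, which is L ⇒ W
n=7: moves to 5(W), 2(W); every one is W ⇒ L
n=8: can move to 0, which is L ⇒ W
n=9: can move to 7, which is L ⇒ W
n=10: moves to 8(W), 5(W), 2(W); every one is W ⇒ L
n=11: moves to 9(W), 6(W), 3(W); every one is W ⇒ L
n=12: can move to 10, which is L ⇒ W
n=13: can move to 11, which is L ⇒ W
n=14: moves to 12(W), 9(W), 6(W); every one is W ⇒ L
n=15: can move to 10, which is L ⇒ W
n=16: can move to 14, which is L ⇒ W
n=17: moves to 15(W), 12(W), 9(W); every one is W ⇒ L
n=18: can move to 10, which is L ⇒ W
n=19: can move to 17, which is L ⇒ W
n=20: moves to 18(W), 15(W), 12(W); every one is W ⇒ L
n=21: moves to 19(W), 16(W), 13(W); every one is W ⇒ L
n=22: can move to 20, which is L ⇒ W
n=23: can move to 21, which is L ⇒ W
n=24: moves to 22(W), 19(W), 16(W); every one is W ⇒ L
n=25: can move to 20, which is L ⇒ W
n=26: can move to 24, which is L ⇒ W
n=27: moves to 25(W), 22(W), 19(W); every one is W ⇒ L
n=28: can move to 20, which is L ⇒ W
n=29: can move to 27, which is L ⇒ W
n=30: moves to 28(W), 25(W), 22(W); every one is W ⇒ L
n=31: moves to 29(W), 26(W), 23(W); every one is W ⇒ L
n=32: can move to 30, which is L ⇒ W
n=33: can move to 31, which is L ⇒ W
n=34: moves to 32(W), 29(W), 26(W); every one is W ⇒ L
n=35: can move to 30, which is L ⇒ W
n=36: can move to 34, which is L ⇒ W
n=37: moves to 35(W), 32(W), 29(W); every one is W ⇒ L
n=38: can move to 30, which is L ⇒ W
n=39: can move to 37, which is L ⇒ W
n=40: moves to 38(W), 35(W), 32(W); every one is W ⇒ L
n=41: moves to 39(W), 36(W), 33(W); every one is W ⇒ L
The losing starting values of n are exactly the entries labelled L in this table (18 of them).

0, 1, 4, 7, 10, 11, 14, 17, 20, 21, 24, 27, 30, 31, 34, 37, 40, 41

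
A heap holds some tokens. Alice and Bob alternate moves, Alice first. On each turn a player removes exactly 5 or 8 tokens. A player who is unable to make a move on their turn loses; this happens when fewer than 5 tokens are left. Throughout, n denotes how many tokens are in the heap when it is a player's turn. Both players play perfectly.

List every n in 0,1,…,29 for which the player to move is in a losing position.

0, 1, 2, 3, 4, 13, 14, 15, 16, 17, 26, 27, 28, 29

Use the standard recursion: the mover loses at a terminal position; elsewhere, the mover wins exactly when some move hands the opponent an L position.
n=0: no move → L
n=1: no move → L
n=2: no move → L
n=3: no move → L
n=4: no move → L
n=5: →0(L), so W
n=6: →1(L), so W
n=7: →2(L), so W
n=8: →3(L), so W
n=9: →4(L), so W
n=10: →2(L), so W
n=11: →3(L), so W
n=12: →4(L), so W
n=13: →8(W), 5(W) — all W, so L
n=14: →9(W), 6(W) — all W, so L
n=15: →10(W), 7(W) — all W, so L
n=16: →11(W), 8(W) — all W, so L
n=17: →12(W), 9(W) — all W, so L
n=18: →13(L), so W
n=19: →14(L), so W
n=20: →15(L), so W
n=21: →16(L), so W
n=22: →17(L), so W
n=23: →15(L), so W
n=24: →16(L), so W
n=25: →17(L), so W
n=26: →21(W), 18(W) — all W, so L
n=27: →22(W), 19(W) — all W, so L
n=28: →23(W), 20(W) — all W, so L
n=29: →24(W), 21(W) — all W, so L
Reading off the rows marked L gives the requested list; there are 14 such values of n.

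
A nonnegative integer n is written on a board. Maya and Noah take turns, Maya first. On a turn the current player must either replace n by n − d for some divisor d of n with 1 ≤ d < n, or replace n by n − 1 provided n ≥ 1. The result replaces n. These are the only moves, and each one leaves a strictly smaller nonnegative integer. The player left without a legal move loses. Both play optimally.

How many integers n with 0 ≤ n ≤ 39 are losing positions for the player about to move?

Build the W/L table. Terminal = L. A non-terminal position is W if it has a move to some L; otherwise it is L.
n=0: no move → L
n=1: can move to 0, which is L ⇒ W
n=2: the only move is to 1(W), a W ⇒ L
n=3: can move to 2, which is L ⇒ W
n=4: can move to 2, which is L ⇒ W
n=5: the only move is to 4(W), a W ⇒ L
n=6: can move to 5, which is L ⇒ W
n=7: the only move is to 6(W), a W ⇒ L
n=8: can move to 7, which is L ⇒ W
n=9: moves to 6(W), 8(W); every one is W ⇒ L
n=10: can move to 5, which is L ⇒ W
n=11: the only move is to 10(W), a W ⇒ L
n=12: can move to 9, which is L ⇒ W
n=13: the only move is to 12(W), a W ⇒ L
n=14: can move to 7, which is L ⇒ W
n=15: moves to 10(W), 12(W), 14(W); every one is W ⇒ L
n=16: can move to 15, which is L ⇒ W
n=17: the only move is to 16(W), a W ⇒ L
n=18: can move to 9, which is L ⇒ W
n=19: the only move is to 18(W), a W ⇒ L
n=20: can move to 15, which is L ⇒ W
n=21: moves to 14(W), 18(W), 20(W); every one is W ⇒ L
n=22: can move to 11, which is L ⇒ W
n=23: the only move is to 22(W), a W ⇒ L
n=24: can move to 21, which is L ⇒ W
n=25: moves to 20(W), 24(W); every one is W ⇒ L
n=26: can move to 13, which is L ⇒ W
n=27: moves to 18(W), 24(W), 26(W); every one is W ⇒ L
n=28: can move to 21, which is L ⇒ W
n=29: the only move is to 28(W), a W ⇒ L
n=30: can move to 15, which is L ⇒ W
n=31: the only move is to 30(W), a W ⇒ L
n=32: can move to 31, which is L ⇒ W
n=33: moves to 22(W), 30(W), 32(W); every one is W ⇒ L
n=34: can move to 17, which is L ⇒ W
n=35: moves to 28(W), 30(W), 34(W); every one is W ⇒ L
n=36: can move to 27, which is L ⇒ W
n=37: the only move is to 36(W), a W ⇒ L
n=38: can move to 19, which is L ⇒ W
n=39: moves to 26(W), 36(W), 38(W); every one is W ⇒ L
L entries with 0 ≤ n ≤ 39: n = 0, 2, 5, 7, 9, 11, 13, 15, 17, 19, 21, 23, 25, 27, 29, 31, 33, 35, 37, 39; that makes 20.

20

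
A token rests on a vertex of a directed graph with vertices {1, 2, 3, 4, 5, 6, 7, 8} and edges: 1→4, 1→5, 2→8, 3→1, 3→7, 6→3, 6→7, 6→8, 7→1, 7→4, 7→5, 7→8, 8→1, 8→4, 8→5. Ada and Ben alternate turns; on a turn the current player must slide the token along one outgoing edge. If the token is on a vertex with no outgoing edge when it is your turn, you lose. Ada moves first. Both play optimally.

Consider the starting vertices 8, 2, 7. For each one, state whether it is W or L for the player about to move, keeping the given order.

8: W, 2: L, 7: W

Classify positions by backward induction: terminal positions (no move available) are L. From any other position, the mover wins iff some move reaches an L.
Every edge goes from a vertex to one that appears earlier in the order 5, 4, 1, 8, 7, 2, 3, 6, so processing vertices in that order labels each vertex after all of its successors.
5: no outgoing edge → L
4: no outgoing edge → L
1: →4(L), so W
8: →4(L), so W
7: →4(L), so W
2: →8(W) only, which is W, so L
3: →7(W), 1(W) — all W, so L
6: →3(L), so W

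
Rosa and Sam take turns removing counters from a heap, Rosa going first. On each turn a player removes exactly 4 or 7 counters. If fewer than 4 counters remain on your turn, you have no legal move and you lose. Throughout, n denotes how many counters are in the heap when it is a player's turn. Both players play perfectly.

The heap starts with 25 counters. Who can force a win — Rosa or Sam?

Sam wins.

Classify positions by backward induction: terminal positions (no move available) are L. From any other position, the mover wins iff some move reaches an L.
n=0: no move → L
n=1: no move → L
n=2: no move → L
n=3: no move → L
n=4: W (go to 0, an L position)
n=5: W (go to 1, an L position)
n=6: W (go to 2, an L position)
n=7: W (go to 3, an L position)
n=8: W (go to 1, an L position)
n=9: W (go to 2, an L position)
n=10: W (go to 3, an L position)
n=11: L (options 7(W), 4(W) are all W)
n=12: L (options 8(W), 5(W) are all W)
n=13: L (options 9(W), 6(W) are all W)
n=14: L (options 10(W), 7(W) are all W)
n=15: W (go to 11, an L position)
n=16: W (go to 12, an L position)
n=17: W (go to 13, an L position)
n=18: W (go to 14, an L position)
n=19: W (go to 12, an L position)
n=20: W (go to 13, an L position)
n=21: W (go to 14, an L position)
n=22: L (options 18(W), 15(W) are all W)
n=23: L (options 19(W), 16(W) are all W)
n=24: L (options 20(W), 17(W) are all W)
n=25: L (options 21(W), 18(W) are all W)
The starting position 25 is L: whatever Rosa does, the opponent receives a W position.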